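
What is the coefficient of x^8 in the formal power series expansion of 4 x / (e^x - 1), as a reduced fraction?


The exponential generating function for Bernoulli numbers is
x / (e^x - 1) = sum_{k>=0} B_k x^k / k!.
So the coefficient of x^8 in 4 x / (e^x - 1) is 4 B_8 / 8!.
Computing: B_8 = -1/30, 8! = 40320, giving
4 * -1/30 / 40320 = -1/302400.

-1/302400


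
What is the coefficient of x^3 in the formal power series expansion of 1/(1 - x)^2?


The expansion 1/(1 - x)^r = sum_{k>=0} C(k + r - 1, r - 1) x^k follows from the multiset / negative-binomial theorem (or from repeated differentiation of the geometric series).
For r = 2 and k = 3:
C(4, 1) = 24 / (1 * 6) = 4.

4


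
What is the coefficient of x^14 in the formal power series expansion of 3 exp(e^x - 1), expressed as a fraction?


exp(e^x - 1) is the exponential generating function for the Bell numbers Bell_k: exp(e^x - 1) = sum_{k>=0} Bell_k x^k / k!.
So the coefficient of x^14 in 3 exp(e^x - 1) is 3 Bell_14 / 14!.
Computing: Bell_14 = 190899322 and 14! = 87178291200, giving
3 * 190899322/87178291200 = 95449661/14529715200.

95449661/14529715200


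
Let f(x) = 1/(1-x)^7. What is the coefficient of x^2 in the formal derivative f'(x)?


Differentiate: d/dx [ 1/(1-x)^r ] = r / (1-x)^(r+1).
Here r = 7, so f'(x) = 7 / (1-x)^8.
The expansion of 1/(1-x)^(r+1) has coefficient of x^n equal to C(n+r, r).
So the coefficient of x^2 in f'(x) is
7 * C(9, 7) = 7 * 36 = 252

252


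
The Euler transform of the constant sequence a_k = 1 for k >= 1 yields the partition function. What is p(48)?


The Euler transform converts the sequence a_k = 1 into the number of integer partitions.
Using the recurrence or dynamic programming:
p(48) = 147273

147273


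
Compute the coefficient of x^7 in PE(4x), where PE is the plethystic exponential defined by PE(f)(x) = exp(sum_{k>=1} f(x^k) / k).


With f(x) = 4x, the exponent is sum_{k>=1} 4 x^k / k = 4 * (-ln(1 - x)). Exponentiating:
PE(4x) = exp(-4 ln(1 - x)) = 1/(1 - x)^4.
By the negative binomial expansion, [x^n] 1/(1 - x)^4 = C(n + 3, 3).
For n = 7: C(10, 3) = 120.

120


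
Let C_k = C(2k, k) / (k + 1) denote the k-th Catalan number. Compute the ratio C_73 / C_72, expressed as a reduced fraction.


Using C_k = (2k)! / (k! (k+1)!), the ratio C_{k+1}/C_k simplifies to
C_{k+1}/C_k = [(2k+2)! / ((k+1)! (k+2)!)] * [k! (k+1)! / (2k)!]
 = (2k+2)(2k+1) / ((k+1)(k+2)) = 2(2k+1) / (k+2).
For k = 72: 2(2*72 + 1) / (72 + 2) = 290/74 = 145/37.

145/37


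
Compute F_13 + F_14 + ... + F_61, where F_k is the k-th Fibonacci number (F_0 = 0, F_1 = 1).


Use the identity sum_{k=0}^{N} F_k = F_{N+2} - 1 (which follows from F_{k+2} - F_{k+1} = F_k). Then
sum_{k=13}^{61} F_k = (F_{63} - 1) - (F_{14} - 1) = F_{63} - F_{14}.
Computing: F_{63} = 6557470319842, F_{14} = 377, so
Sum = 6557470319842 - 377 = 6557470319465.

6557470319465


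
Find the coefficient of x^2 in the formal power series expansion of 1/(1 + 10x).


Write 1/(1 + c x) = 1/(1 - (-c) x) and apply the geometric-series identity
1/(1 - y) = sum_{k>=0} y^k to get 1/(1 + c x) = sum_{k>=0} (-c)^k x^k.
So the coefficient of x^k is (-c)^k = (-1)^k * c^k.
Here c = 10 and k = 2:
(-10)^2 = 1 * 100 = 100

100


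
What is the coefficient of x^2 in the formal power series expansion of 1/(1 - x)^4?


The expansion 1/(1 - x)^r = sum_{k>=0} C(k + r - 1, r - 1) x^k follows from the multiset / negative-binomial theorem (or from repeated differentiation of the geometric series).
For r = 4 and k = 2:
C(5, 3) = 120 / (6 * 2) = 10.

10


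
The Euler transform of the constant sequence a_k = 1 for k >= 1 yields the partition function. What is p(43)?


The Euler transform converts the sequence a_k = 1 into the number of integer partitions.
Using the recurrence or dynamic programming:
p(43) = 63261

63261


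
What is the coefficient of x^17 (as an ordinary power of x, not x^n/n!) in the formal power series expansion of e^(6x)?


The exponential series is e^y = sum_{k>=0} y^k / k!. Substituting y = 6x gives
e^(6x) = sum_{k>=0} 6^k x^k / k!.
So the coefficient of x^n is a^n/n! with a = 6, n = 17:
6^17 / 17! = 16926659444736/355687428096000 = 708588/14889875

708588/14889875


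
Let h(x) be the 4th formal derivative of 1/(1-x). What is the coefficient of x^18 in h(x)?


Differentiating 4 times: d^4/dx^4 [1/(1-x)] = 4!/(1-x)^5.
The expansion 1/(1-x)^5 = sum_{k>=0} C(k+4, 4) x^k, so the coefficient of x^n in 4!/(1-x)^5 is 4! * C(n+4, 4).
For n = 18: 24 * C(22, 4) = 24 * 7315 = 175560

175560


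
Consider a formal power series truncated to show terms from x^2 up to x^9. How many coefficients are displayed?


From x^2 to x^9 inclusive, the count is 9 - 2 + 1 = 8.

8


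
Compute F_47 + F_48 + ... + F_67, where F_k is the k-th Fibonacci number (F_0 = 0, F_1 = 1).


Use the identity sum_{k=0}^{N} F_k = F_{N+2} - 1 (which follows from F_{k+2} - F_{k+1} = F_k). Then
sum_{k=47}^{67} F_k = (F_{69} - 1) - (F_{48} - 1) = F_{69} - F_{48}.
Computing: F_{69} = 117669030460994, F_{48} = 4807526976, so
Sum = 117669030460994 - 4807526976 = 117664222934018.

117664222934018


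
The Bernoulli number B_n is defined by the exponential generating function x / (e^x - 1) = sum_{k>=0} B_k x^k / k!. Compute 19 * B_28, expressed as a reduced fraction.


Bernoulli numbers can also be computed recursively via B_0 = 1 and sum_{j=0}^{m} C(m+1, j) B_j = 0 for m >= 1. Odd-index Bernoulli numbers vanish for k >= 3.
Computing B_28 = -23749461029/870, so 19 * B_28 = 19 * -23749461029/870 = -451239759551/870.

-451239759551/870


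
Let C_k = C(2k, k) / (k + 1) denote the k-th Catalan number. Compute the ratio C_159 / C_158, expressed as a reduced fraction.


Using C_k = (2k)! / (k! (k+1)!), the ratio C_{k+1}/C_k simplifies to
C_{k+1}/C_k = [(2k+2)! / ((k+1)! (k+2)!)] * [k! (k+1)! / (2k)!]
 = (2k+2)(2k+1) / ((k+1)(k+2)) = 2(2k+1) / (k+2).
For k = 158: 2(2*158 + 1) / (158 + 2) = 634/160 = 317/80.

317/80


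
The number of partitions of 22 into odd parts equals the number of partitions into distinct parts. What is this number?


Computing partitions of 22 into odd parts (1, 3, 5, ...):
Using the generating function prod_{k>=0} 1/(1-x^(2k+1)),
the count is 89

89


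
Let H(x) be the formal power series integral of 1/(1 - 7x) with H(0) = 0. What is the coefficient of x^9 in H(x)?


1/(1 - 7x) = sum_{k>=0} 7^k x^k. Integrating termwise with H(0) = 0:
H(x) = sum_{k>=0} 7^k x^(k+1) / (k+1) = sum_{m>=1} 7^(m-1) x^m / m.
For m = 9: 7^8/9 = 5764801/9 = 5764801/9.

5764801/9


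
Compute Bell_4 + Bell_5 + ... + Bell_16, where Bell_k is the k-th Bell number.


Recall Bell_k counts set partitions of a k-set (with Bell_0 = 1 by convention).
Bell_4 through Bell_16: 15, 52, 203, 877, 4140, 21147, 115975, 678570, 4213597, 27644437, 190899322, 1382958545, 10480142147
Sum = 15 + 52 + 203 + 877 + 4140 + 21147 + 115975 + 678570 + 4213597 + 27644437 + 190899322 + 1382958545 + 10480142147 = 12086679027.

12086679027


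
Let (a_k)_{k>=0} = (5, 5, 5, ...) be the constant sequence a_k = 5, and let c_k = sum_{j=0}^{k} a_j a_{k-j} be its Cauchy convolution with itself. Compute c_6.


Since a_j = 5 for all j >= 0, the convolution sum becomes
c_k = sum_{j=0}^{k} 5 * 5 = 25 * (k + 1).
Equivalently, the generating function of (a_k) is 5/(1 - x) and its square is 25/(1 - x)^2 = sum_{k>=0} 25(k + 1) x^k.
For k = 6: 25 * 7 = 175.

175


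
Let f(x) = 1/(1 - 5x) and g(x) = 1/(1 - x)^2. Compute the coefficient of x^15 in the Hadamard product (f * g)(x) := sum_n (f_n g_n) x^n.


f has coefficients f_k = 5^k. For g = 1/(1 - x)^2 the coefficient is g_k = C(k + 1, 1) = k + 1. The Hadamard coefficient is (f * g)_k = 5^k * (k + 1).
For k = 15: 5^15 * 16 = 30517578125 * 16 = 488281250000.

488281250000


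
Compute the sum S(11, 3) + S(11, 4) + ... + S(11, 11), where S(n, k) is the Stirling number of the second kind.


By definition, S(n, k) counts partitions of an n-set into exactly k nonempty blocks.
Computing row n = 11 for k = 3..11:
S(11, k): 28501, 145750, 246730, 179487, 63987, 11880, 1155, 55, 1
Sum = 677546.

677546


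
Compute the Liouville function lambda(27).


The Liouville function is lambda(k) = (-1)^Omega(k), where Omega(k) counts the prime factors of k with multiplicity.
Factoring: 27 = 3 * 3 * 3, so Omega(27) = 3.
lambda(27) = (-1)^3 = -1.

-1


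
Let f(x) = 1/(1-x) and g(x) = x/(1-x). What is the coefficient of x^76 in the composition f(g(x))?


First simplify the composition: f(g(x)) = 1/(1 - x/(1-x)) = (1-x)/((1-x) - x) = (1-x)/(1-2x).
Now extract the coefficient. Write (1-x)/(1-2x) = 1/(1-2x) - x/(1-2x).
The coefficient of x^n in 1/(1-2x) is 2^n, and in x/(1-2x) is 2^(n-1) (for n >= 1).
So the coefficient of x^76 is 2^76 - 2^75 = 75557863725914323419136 - 37778931862957161709568 = 37778931862957161709568.

37778931862957161709568


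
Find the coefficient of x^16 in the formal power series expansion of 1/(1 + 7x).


Write 1/(1 + c x) = 1/(1 - (-c) x) and apply the geometric-series identity
1/(1 - y) = sum_{k>=0} y^k to get 1/(1 + c x) = sum_{k>=0} (-c)^k x^k.
So the coefficient of x^k is (-c)^k = (-1)^k * c^k.
Here c = 7 and k = 16:
(-7)^16 = 1 * 33232930569601 = 33232930569601

33232930569601


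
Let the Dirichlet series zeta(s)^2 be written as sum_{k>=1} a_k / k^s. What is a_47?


The Dirichlet convolution of the constant function 1 with itself gives (1 * 1)(k) = sum_{d | k} 1 = d(k), the number of positive divisors of k.
Since zeta(s) = sum_{k>=1} 1/k^s, we have zeta(s)^2 = sum_{k>=1} d(k)/k^s, so a_k = d(k).
For k = 47: the divisors are 1, 47.
Count = 2.

2


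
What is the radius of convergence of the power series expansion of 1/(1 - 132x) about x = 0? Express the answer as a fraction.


Expanding 1/(1 - 132x) = sum_{k>=0} 132^k x^k, the series converges when |132x| < 1, i.e., |x| < 1/132.
So the radius of convergence is 1/132 = 1/132.

1/132


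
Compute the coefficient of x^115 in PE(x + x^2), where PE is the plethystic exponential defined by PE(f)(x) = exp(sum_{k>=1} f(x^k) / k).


With f(x) = x + x^2, the exponent is sum_{k>=1} (x^k + x^(2k)) / k = -ln(1 - x) - ln(1 - x^2). Exponentiating:
PE(x + x^2) = 1 / ((1 - x)(1 - x^2)).
This is the generating function for partitions of n into parts of size 1 or 2. The number of 2's can be any j in 0..57, and the rest are 1's, so
[x^115] = floor(115/2) + 1 = 58.

58


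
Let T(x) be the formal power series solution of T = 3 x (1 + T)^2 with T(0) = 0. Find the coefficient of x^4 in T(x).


Apply the Lagrange inversion formula: if T = 3 x * phi(T) with phi(t) = (1 + t)^2, then [x^n] T = 3^n * (1/n) [t^(n-1)] phi(t)^n = 3^n * (1/n) [t^(n-1)] (1 + t)^(2n) = 3^n * (1/n) C(2n, n-1).
Using the identity C(2n, n-1) = C(2n, n) * n / (n+1), the unscaled factor equals C(2n, n) / (n+1) = C_n, the n-th Catalan number.
For n = 4: C_4 = C(8, 4) / 5 = 70/5 = 14.
With the 3^4 = 81 factor, the coefficient is 81 * 14 = 1134.

1134


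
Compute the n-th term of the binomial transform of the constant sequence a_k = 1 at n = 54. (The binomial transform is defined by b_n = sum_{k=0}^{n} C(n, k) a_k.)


With a_k = 1 for all k, b_n = sum_{k=0}^{n} C(n, k) = 2^n by the binomial theorem.
For n = 54: 2^54 = 18014398509481984.

18014398509481984


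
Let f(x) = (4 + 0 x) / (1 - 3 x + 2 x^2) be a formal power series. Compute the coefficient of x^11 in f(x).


Write f(x) = sum_{k>=0} a_k x^k. Multiplying both sides by 1 - 3 x + 2 x^2 gives
(1 - 3 x + 2 x^2) sum_{k>=0} a_k x^k = 4 + 0 x.
Matching coefficients:
 x^0: a_0 = 4
 x^1: a_1 - 3 a_0 = 0  =>  a_1 = 3*4 + 0 = 12
 x^k (k >= 2): a_k = 3 a_{k-1} - 2 a_{k-2}.
Iterating: a_2 = 28, a_3 = 60, a_4 = 124, a_5 = 252, a_6 = 508, a_7 = 1020, a_8 = 2044, a_9 = 4092, a_10 = 8188, a_11 = 16380.
So the coefficient of x^11 is 16380.

16380


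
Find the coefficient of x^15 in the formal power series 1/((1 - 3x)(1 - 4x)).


By partial fractions or Cauchy convolution:
The coefficient equals sum_{k=0}^{15} 3^k * 4^(15-k).
= 4251920575

4251920575


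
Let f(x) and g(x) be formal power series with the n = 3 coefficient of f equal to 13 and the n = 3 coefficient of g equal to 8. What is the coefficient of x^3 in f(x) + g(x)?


Addition of formal power series is termwise.
The coefficient of x^3 in f + g = 13 + 8
= 21

21


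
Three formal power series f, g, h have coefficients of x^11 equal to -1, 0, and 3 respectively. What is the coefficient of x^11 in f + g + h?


Series addition is componentwise:
-1 + 0 + 3
= 2

2


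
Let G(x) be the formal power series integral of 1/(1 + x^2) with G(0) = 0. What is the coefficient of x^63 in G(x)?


1/(1 + x^2) = sum_{j>=0} (-1)^j x^(2j). Integrating termwise with G(0) = 0:
G(x) = sum_{j>=0} (-1)^j x^(2j+1) / (2j+1) = arctan(x).
Only odd powers are nonzero. For x^63 write 63 = 2*31 + 1, giving
(-1)^31 / 63 = -1/63 = -1/63.

-1/63


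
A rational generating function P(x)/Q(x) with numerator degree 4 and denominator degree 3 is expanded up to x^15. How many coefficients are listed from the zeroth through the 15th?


Expanding up to x^15 gives the coefficients for x^0, x^1, ..., x^15.
That is 15 + 1 = 16 coefficients in total.

16


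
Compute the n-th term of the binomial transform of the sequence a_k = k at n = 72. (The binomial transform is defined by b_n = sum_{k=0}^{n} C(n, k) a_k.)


With a_k = k, b_n = sum_{k=0}^{n} C(n, k) k. Using k * C(n, k) = n * C(n-1, k-1) gives b_n = n * sum_{k>=1} C(n-1, k-1) = n * 2^(n-1).
For n = 72: 72 * 2^71 = 72 * 2361183241434822606848 = 170005193383307227693056.

170005193383307227693056


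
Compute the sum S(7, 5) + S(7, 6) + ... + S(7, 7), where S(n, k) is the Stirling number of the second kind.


By definition, S(n, k) counts partitions of an n-set into exactly k nonempty blocks.
Computing row n = 7 for k = 5..7:
S(7, k): 140, 21, 1
Sum = 162.

162


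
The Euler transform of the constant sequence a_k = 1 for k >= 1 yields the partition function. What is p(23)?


The Euler transform converts the sequence a_k = 1 into the number of integer partitions.
Using the recurrence or dynamic programming:
p(23) = 1255

1255


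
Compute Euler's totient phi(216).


phi(n) counts integers in [1, n] coprime to n. Using the multiplicative formula phi(n) = n * prod_{p | n} (1 - 1/p):
216 = 2^3 * 3^3, so
phi(216) = 216 * (1 - 1/2) * (1 - 1/3) = 72.

72


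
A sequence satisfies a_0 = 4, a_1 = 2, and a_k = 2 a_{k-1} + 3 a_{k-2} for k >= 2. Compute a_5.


The characteristic equation is t^2 - 2 t - 3 = 0, with roots r_1 = 3 and r_2 = -1 (so c_1 = r_1 + r_2, c_2 = -r_1 r_2 as required).
One can use the closed form a_n = A r_1^n + B r_2^n, but direct iteration is more reliable:
a_0 = 4, a_1 = 2, a_2 = 16, a_3 = 38, a_4 = 124, a_5 = 362.
So a_5 = 362.

362


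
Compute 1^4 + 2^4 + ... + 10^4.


This power sum has a closed form given by Faulhaber's formula
sum_{k=1}^{m} k^p = (1 / (p + 1)) * sum_{j=0}^{p} C(p + 1, j) B_j m^(p + 1 - j),
but for small m direct computation is fastest:
1 + 16 + 81 + 256 + 625 + 1296 + 2401 + 4096 + 6561 + 10000 = 25333.

25333


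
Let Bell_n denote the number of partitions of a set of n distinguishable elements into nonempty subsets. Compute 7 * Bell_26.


Bell_26 can be computed from the Bell triangle or from Dobinski's identity Bell_n = (1/e) * sum_{k>=0} k^n / k!.
Computing Bell_26 = 49631246523618756274.
Then 7 * 49631246523618756274 = 347418725665331293918.

347418725665331293918


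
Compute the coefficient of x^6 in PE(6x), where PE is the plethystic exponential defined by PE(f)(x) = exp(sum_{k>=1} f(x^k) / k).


With f(x) = 6x, the exponent is sum_{k>=1} 6 x^k / k = 6 * (-ln(1 - x)). Exponentiating:
PE(6x) = exp(-6 ln(1 - x)) = 1/(1 - x)^6.
By the negative binomial expansion, [x^n] 1/(1 - x)^6 = C(n + 5, 5).
For n = 6: C(11, 5) = 462.

462


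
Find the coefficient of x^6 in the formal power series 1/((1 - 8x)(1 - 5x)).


By partial fractions or Cauchy convolution:
The coefficient equals sum_{k=0}^{6} 8^k * 5^(6-k).
= 673009

673009


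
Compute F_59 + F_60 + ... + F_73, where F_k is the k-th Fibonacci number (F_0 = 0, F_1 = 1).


Use the identity sum_{k=0}^{N} F_k = F_{N+2} - 1 (which follows from F_{k+2} - F_{k+1} = F_k). Then
sum_{k=59}^{73} F_k = (F_{75} - 1) - (F_{60} - 1) = F_{75} - F_{60}.
Computing: F_{75} = 2111485077978050, F_{60} = 1548008755920, so
Sum = 2111485077978050 - 1548008755920 = 2109937069222130.

2109937069222130


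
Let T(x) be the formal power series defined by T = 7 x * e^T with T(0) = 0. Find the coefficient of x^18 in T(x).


Apply the Lagrange inversion formula: if T = 7 x * phi(T) with phi(t) = e^t, then
[x^n] T = 7^n * (1/n) [t^(n-1)] phi(t)^n = 7^n * (1/n) [t^(n-1)] e^(n t) = 7^n * (1/n) * n^(n-1) / (n-1)! = 7^n * n^(n-1) / n!.
When c = 1 this is the Cayley count of rooted labeled trees on n vertices, divided by n!.
For n = 18: 7^18 * 18^17 / 18! = 1628413597910449 * 2185911559738696531968/6402373705728000 = 168947301180197983304053458/303875.

168947301180197983304053458/303875


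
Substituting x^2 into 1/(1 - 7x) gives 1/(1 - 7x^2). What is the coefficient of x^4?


The coefficient of x^(2m) in 1/(1 - 7x^2) is 7^m.
With n = 4 = 2*2, the coefficient is 7^2 = 49.

49


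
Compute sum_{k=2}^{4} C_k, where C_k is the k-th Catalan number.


C_2 through C_4: 2, 5, 14
Sum = 2 + 5 + 14
= 21

21


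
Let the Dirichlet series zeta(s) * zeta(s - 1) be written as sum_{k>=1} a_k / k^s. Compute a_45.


Convolution gives a_k = sum_{d | k} d * 1 = sum_{d | k} d = sigma(k), the sum of positive divisors of k.
For k = 45, the divisors are 1, 3, 5, 9, 15, 45, so
sigma(45) = 1 + 3 + 5 + 9 + 15 + 45 = 78.

78


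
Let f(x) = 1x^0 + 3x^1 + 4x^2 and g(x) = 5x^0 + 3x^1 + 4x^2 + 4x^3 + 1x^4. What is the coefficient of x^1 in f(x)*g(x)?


Cauchy product at x^1:
1*3 + 3*5
= 18

18


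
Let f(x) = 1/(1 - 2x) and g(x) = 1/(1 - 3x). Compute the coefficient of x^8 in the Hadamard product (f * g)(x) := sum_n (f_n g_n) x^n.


f has coefficients f_k = 2^k and g has coefficients g_k = 3^k, so the Hadamard product has coefficient (f*g)_k = 2^k * 3^k = 6^k.
For k = 8: 6^8 = 1679616.

1679616


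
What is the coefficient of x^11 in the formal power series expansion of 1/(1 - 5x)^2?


The general identity 1/(1 - c x)^r = sum_{k>=0} c^k C(k + r - 1, r - 1) x^k follows by substituting y = c x into 1/(1 - y)^r = sum_{k>=0} C(k + r - 1, r - 1) y^k.
For c = 5, r = 2, k = 11:
5^11 * C(12, 1) = 48828125 * 12 = 585937500.

585937500


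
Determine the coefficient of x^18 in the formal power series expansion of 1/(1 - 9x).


The geometric series identity gives 1/(1 - c x) = sum_{k>=0} c^k x^k, so the coefficient of x^k is c^k.
Here c = 9 and k = 18.
Computing: 9^18 = 150094635296999121

150094635296999121


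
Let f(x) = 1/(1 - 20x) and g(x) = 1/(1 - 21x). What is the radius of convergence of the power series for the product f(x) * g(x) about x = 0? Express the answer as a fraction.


The radius of 1/(1 - 20x) is 1/20 (nearest singularity at x = 1/20), and the radius of 1/(1 - 21x) is 1/21.
The product f(x)*g(x) = 1/((1 - 20x)(1 - 21x)) has singularities at both 1/20 and 1/21, so its radius of convergence is the distance to the nearest one:
min(1/20, 1/21) = 1/21.

1/21


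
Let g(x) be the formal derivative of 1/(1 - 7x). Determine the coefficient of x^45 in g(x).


Differentiate termwise: d/dx sum_{k>=0} 7^k x^k = sum_{k>=1} k 7^k x^(k-1) = sum_{j>=0} (j+1) 7^(j+1) x^j.
Equivalently, d/dx [1/(1 - 7x)] = 7/(1 - 7x)^2.
For j = 45: 46 * 7^46 = 46 * 749048330965186233494494102694564493649 = 34456223224398566740746728723949966707854.

34456223224398566740746728723949966707854


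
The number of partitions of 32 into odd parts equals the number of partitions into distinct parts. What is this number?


Computing partitions of 32 into odd parts (1, 3, 5, ...):
Using the generating function prod_{k>=0} 1/(1-x^(2k+1)),
the count is 390

390


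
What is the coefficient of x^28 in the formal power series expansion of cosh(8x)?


The Maclaurin series is cosh(t) = sum_{m>=0} t^(2m) / (2m)!, so substituting t = 8x, only even powers of x are nonzero, with coefficient of x^(2m) equal to 8^(2m) / (2m)!.
For x^28 the coefficient is 8^28/28! = 19342813113834066795298816/304888344611713860501504000000 = 576460752303423488/9086380738369043484375.

576460752303423488/9086380738369043484375


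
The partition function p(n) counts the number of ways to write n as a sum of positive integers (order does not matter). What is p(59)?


Using the generating function prod_{k>=1} 1/(1-x^k), we compute p(59).
By dynamic programming over parts 1 through 59:
p(59) = 831820

831820


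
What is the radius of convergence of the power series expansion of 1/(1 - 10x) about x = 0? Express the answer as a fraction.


Expanding 1/(1 - 10x) = sum_{k>=0} 10^k x^k, the series converges when |10x| < 1, i.e., |x| < 1/10.
So the radius of convergence is 1/10 = 1/10.

1/10


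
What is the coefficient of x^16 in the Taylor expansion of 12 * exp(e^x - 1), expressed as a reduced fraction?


exp(e^x - 1) = sum_{k>=0} Bell_k x^k / k!, where Bell_k is the k-th Bell number.
So the coefficient of x^16 is 12 * Bell_16 / 16!.
Computing: Bell_16 = 10480142147 and 16! = 20922789888000, giving
12 * 10480142147/20922789888000 = 10480142147/1743565824000.

10480142147/1743565824000


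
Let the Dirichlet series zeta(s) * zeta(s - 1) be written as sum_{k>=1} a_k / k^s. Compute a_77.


Convolution gives a_k = sum_{d | k} d * 1 = sum_{d | k} d = sigma(k), the sum of positive divisors of k.
For k = 77, the divisors are 1, 7, 11, 77, so
sigma(77) = 1 + 7 + 11 + 77 = 96.

96


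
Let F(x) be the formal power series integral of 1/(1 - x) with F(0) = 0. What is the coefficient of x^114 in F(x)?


1/(1 - x) = sum_{k>=0} x^k. Integrating termwise and using F(0) = 0 gives
F(x) = sum_{k>=0} x^(k+1) / (k+1) = sum_{m>=1} x^m / m = -ln(1 - x).
So the coefficient of x^114 is 1/114 = 1/114.

1/114


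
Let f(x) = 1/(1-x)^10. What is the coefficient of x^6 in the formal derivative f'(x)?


Differentiate: d/dx [ 1/(1-x)^r ] = r / (1-x)^(r+1).
Here r = 10, so f'(x) = 10 / (1-x)^11.
The expansion of 1/(1-x)^(r+1) has coefficient of x^n equal to C(n+r, r).
So the coefficient of x^6 in f'(x) is
10 * C(16, 10) = 10 * 8008 = 80080

80080


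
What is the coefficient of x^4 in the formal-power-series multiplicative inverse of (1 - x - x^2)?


Let the inverse be f(x) = sum_{k>=0} a_k x^k. From f(x) * (1 - x - x^2) = 1 and matching coefficients:
 x^0: a_0 = 1.
 x^1: a_1 - a_0 = 0, so a_1 = 1.
 x^k (k >= 2): a_k - a_{k-1} - a_{k-2} = 0, i.e. a_k = a_{k-1} + a_{k-2}.
This is the Fibonacci-type recurrence shifted so that a_0 = a_1 = 1.
Iterating: a_0=1, a_1=1, a_2=2, a_3=3, a_4=5
a_4 = 5.

5


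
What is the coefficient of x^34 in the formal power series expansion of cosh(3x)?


The Maclaurin series is cosh(t) = sum_{m>=0} t^(2m) / (2m)!, so substituting t = 3x, only even powers of x are nonzero, with coefficient of x^(2m) equal to 3^(2m) / (2m)!.
For x^34 the coefficient is 3^34/34! = 16677181699666569/295232799039604140847618609643520000000 = 1162261467/20575281381334769320591360000000.

1162261467/20575281381334769320591360000000


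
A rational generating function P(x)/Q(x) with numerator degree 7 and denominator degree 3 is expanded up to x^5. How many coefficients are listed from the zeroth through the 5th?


Expanding up to x^5 gives the coefficients for x^0, x^1, ..., x^5.
That is 5 + 1 = 6 coefficients in total.

6


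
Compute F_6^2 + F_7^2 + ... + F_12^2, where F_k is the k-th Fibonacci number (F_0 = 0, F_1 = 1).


There is a standard identity sum_{k=0}^{N} F_k^2 = F_N * F_{N+1} (proved inductively from the telescoping relation F_k^2 = F_k F_{k+1} - F_{k-1} F_k). Then
sum_{k=6}^{12} F_k^2 = F_12 F_13 - F_5 F_6.
Computing: F_12 = 144, F_13 = 233, F_5 = 5, F_6 = 8.
Sum = 144 * 233 - 5 * 8 = 33512.

33512


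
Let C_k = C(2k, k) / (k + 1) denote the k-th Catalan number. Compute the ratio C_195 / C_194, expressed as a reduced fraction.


Using C_k = (2k)! / (k! (k+1)!), the ratio C_{k+1}/C_k simplifies to
C_{k+1}/C_k = [(2k+2)! / ((k+1)! (k+2)!)] * [k! (k+1)! / (2k)!]
 = (2k+2)(2k+1) / ((k+1)(k+2)) = 2(2k+1) / (k+2).
For k = 194: 2(2*194 + 1) / (194 + 2) = 778/196 = 389/98.

389/98


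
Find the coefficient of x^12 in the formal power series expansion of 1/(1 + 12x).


Write 1/(1 + c x) = 1/(1 - (-c) x) and apply the geometric-series identity
1/(1 - y) = sum_{k>=0} y^k to get 1/(1 + c x) = sum_{k>=0} (-c)^k x^k.
So the coefficient of x^k is (-c)^k = (-1)^k * c^k.
Here c = 12 and k = 12:
(-12)^12 = 1 * 8916100448256 = 8916100448256

8916100448256


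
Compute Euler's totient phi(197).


phi(n) counts integers in [1, n] coprime to n. Using the multiplicative formula phi(n) = n * prod_{p | n} (1 - 1/p):
197 = 197, so
phi(197) = 197 * (1 - 1/197) = 196.

196


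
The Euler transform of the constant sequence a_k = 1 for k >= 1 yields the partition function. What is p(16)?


The Euler transform converts the sequence a_k = 1 into the number of integer partitions.
Using the recurrence or dynamic programming:
p(16) = 231

231


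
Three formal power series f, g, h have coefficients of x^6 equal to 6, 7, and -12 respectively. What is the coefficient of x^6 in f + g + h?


Series addition is componentwise:
6 + 7 + -12
= 1

1


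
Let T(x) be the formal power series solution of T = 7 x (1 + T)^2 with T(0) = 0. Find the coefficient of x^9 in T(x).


Apply the Lagrange inversion formula: if T = 7 x * phi(T) with phi(t) = (1 + t)^2, then [x^n] T = 7^n * (1/n) [t^(n-1)] phi(t)^n = 7^n * (1/n) [t^(n-1)] (1 + t)^(2n) = 7^n * (1/n) C(2n, n-1).
Using the identity C(2n, n-1) = C(2n, n) * n / (n+1), the unscaled factor equals C(2n, n) / (n+1) = C_n, the n-th Catalan number.
For n = 9: C_9 = C(18, 9) / 10 = 48620/10 = 4862.
With the 7^9 = 40353607 factor, the coefficient is 40353607 * 4862 = 196199237234.

196199237234


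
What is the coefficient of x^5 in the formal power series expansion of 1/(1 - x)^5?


The expansion 1/(1 - x)^r = sum_{k>=0} C(k + r - 1, r - 1) x^k follows from the multiset / negative-binomial theorem (or from repeated differentiation of the geometric series).
For r = 5 and k = 5:
C(9, 4) = 362880 / (24 * 120) = 126.

126


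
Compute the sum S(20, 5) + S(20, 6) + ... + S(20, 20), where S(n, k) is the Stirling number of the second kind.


By definition, S(n, k) counts partitions of an n-set into exactly k nonempty blocks.
Computing row n = 20 for k = 5..20:
S(20, k): 749206090500, 4306078895384, 11143554045652, 15170932662679, 12011282644725, 5917584964655, 1900842429486, 411016633391, 61068660380, 6302524580, 452329200, 22350954, 741285, 15675, 190, 1
Sum = 51678344988737.

51678344988737


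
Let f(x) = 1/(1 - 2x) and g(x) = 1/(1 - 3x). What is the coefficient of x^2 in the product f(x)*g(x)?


The coefficient of x^n in f*g is the Cauchy product: sum_{k=0}^{n} a^k * b^(n-k).
With a=2, b=3, n=2:
sum_{k=0}^{2} 2^k * 3^(2-k)
= 19

19


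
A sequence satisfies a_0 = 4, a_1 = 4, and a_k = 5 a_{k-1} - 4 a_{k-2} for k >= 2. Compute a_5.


The characteristic equation is t^2 - 5 t + 4 = 0, with roots r_1 = 4 and r_2 = 1 (so c_1 = r_1 + r_2, c_2 = -r_1 r_2 as required).
One can use the closed form a_n = A r_1^n + B r_2^n, but direct iteration is more reliable:
a_0 = 4, a_1 = 4, a_2 = 4, a_3 = 4, a_4 = 4, a_5 = 4.
So a_5 = 4.

4


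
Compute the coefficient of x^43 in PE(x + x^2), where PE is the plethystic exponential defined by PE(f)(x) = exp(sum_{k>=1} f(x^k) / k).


With f(x) = x + x^2, the exponent is sum_{k>=1} (x^k + x^(2k)) / k = -ln(1 - x) - ln(1 - x^2). Exponentiating:
PE(x + x^2) = 1 / ((1 - x)(1 - x^2)).
This is the generating function for partitions of n into parts of size 1 or 2. The number of 2's can be any j in 0..21, and the rest are 1's, so
[x^43] = floor(43/2) + 1 = 22.

22


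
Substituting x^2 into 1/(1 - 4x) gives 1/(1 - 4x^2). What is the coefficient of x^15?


Since 1/(1 - 4x^2) only has even powers of x,
the coefficient of x^15 (odd) is 0.

0


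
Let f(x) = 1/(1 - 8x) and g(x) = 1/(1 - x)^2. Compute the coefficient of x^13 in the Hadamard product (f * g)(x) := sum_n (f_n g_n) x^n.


f has coefficients f_k = 8^k. For g = 1/(1 - x)^2 the coefficient is g_k = C(k + 1, 1) = k + 1. The Hadamard coefficient is (f * g)_k = 8^k * (k + 1).
For k = 13: 8^13 * 14 = 549755813888 * 14 = 7696581394432.

7696581394432


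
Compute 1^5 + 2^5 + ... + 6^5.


This power sum has a closed form given by Faulhaber's formula
sum_{k=1}^{m} k^p = (1 / (p + 1)) * sum_{j=0}^{p} C(p + 1, j) B_j m^(p + 1 - j),
but for small m direct computation is fastest:
1 + 32 + 243 + 1024 + 3125 + 7776 = 12201.

12201


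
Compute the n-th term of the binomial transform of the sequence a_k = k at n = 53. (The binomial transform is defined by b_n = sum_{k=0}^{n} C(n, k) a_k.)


With a_k = k, b_n = sum_{k=0}^{n} C(n, k) k. Using k * C(n, k) = n * C(n-1, k-1) gives b_n = n * sum_{k>=1} C(n-1, k-1) = n * 2^(n-1).
For n = 53: 53 * 2^52 = 53 * 4503599627370496 = 238690780250636288.

238690780250636288


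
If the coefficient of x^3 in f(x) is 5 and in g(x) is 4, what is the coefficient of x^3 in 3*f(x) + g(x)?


Scalar multiplication scales coefficients: 3 * 5 = 15.
Then add the g coefficient: 15 + 4
= 19

19


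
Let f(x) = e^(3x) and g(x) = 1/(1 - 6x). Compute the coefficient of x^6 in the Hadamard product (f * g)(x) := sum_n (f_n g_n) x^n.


Expanding: f_k = 3^k/k! (from e^(3x)) and g_k = 6^k (from 1/(1 - 6x)). So the Hadamard coefficient (f * g)_k = 3^k 6^k / k! = (18)^k / k!.
For k = 6: 18^6/6! = 34012224/720 = 236196/5.

236196/5


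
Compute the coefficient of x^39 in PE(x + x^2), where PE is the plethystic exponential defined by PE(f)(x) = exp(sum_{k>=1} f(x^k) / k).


With f(x) = x + x^2, the exponent is sum_{k>=1} (x^k + x^(2k)) / k = -ln(1 - x) - ln(1 - x^2). Exponentiating:
PE(x + x^2) = 1 / ((1 - x)(1 - x^2)).
This is the generating function for partitions of n into parts of size 1 or 2. The number of 2's can be any j in 0..19, and the rest are 1's, so
[x^39] = floor(39/2) + 1 = 20.

20


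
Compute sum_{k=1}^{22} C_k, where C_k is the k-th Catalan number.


C_1 through C_22: 1, 2, 5, 14, 42, 132, 429, 1430, 4862, 16796, 58786, 208012, 742900, 2674440, 9694845, 35357670, 129644790, 477638700, 1767263190, 6564120420, 24466267020, 91482563640
Sum = 1 + 2 + 5 + 14 + 42 + 132 + 429 + 1430 + 4862 + 16796 + 58786 + 208012 + 742900 + 2674440 + 9694845 + 35357670 + 129644790 + 477638700 + 1767263190 + 6564120420 + 24466267020 + 91482563640
= 124936258126

124936258126


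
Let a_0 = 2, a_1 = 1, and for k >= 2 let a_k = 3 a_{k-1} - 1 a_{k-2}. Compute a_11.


Iterating the recurrence forward:
a_0 = 2
a_1 = 1
a_2 = 3*1 - 1*2 = 1
a_3 = 3*1 - 1*1 = 2
a_4 = 3*2 - 1*1 = 5
a_5 = 3*5 - 1*2 = 13
a_6 = 3*13 - 1*5 = 34
a_7 = 3*34 - 1*13 = 89
a_8 = 3*89 - 1*34 = 233
a_9 = 3*233 - 1*89 = 610
a_10 = 3*610 - 1*233 = 1597
a_11 = 3*1597 - 1*610 = 4181
So a_11 = 4181.

4181


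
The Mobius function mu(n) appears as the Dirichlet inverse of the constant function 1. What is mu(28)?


28 has a squared prime factor, so mu(28) = 0.
Factorization reveals a repeated prime.

0


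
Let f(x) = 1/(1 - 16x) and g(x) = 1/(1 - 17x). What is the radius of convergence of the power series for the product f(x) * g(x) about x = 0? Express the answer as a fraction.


The radius of 1/(1 - 16x) is 1/16 (nearest singularity at x = 1/16), and the radius of 1/(1 - 17x) is 1/17.
The product f(x)*g(x) = 1/((1 - 16x)(1 - 17x)) has singularities at both 1/16 and 1/17, so its radius of convergence is the distance to the nearest one:
min(1/16, 1/17) = 1/17.

1/17


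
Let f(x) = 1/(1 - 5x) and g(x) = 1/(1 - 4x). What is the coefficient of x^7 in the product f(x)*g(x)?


The coefficient of x^n in f*g is the Cauchy product: sum_{k=0}^{n} a^k * b^(n-k).
With a=5, b=4, n=7:
sum_{k=0}^{7} 5^k * 4^(7-k)
= 325089

325089


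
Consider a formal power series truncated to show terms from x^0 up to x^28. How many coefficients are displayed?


From x^0 to x^28 inclusive, the count is 28 - 0 + 1 = 29.

29


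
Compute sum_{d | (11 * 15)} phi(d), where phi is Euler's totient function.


First, 11 * 15 = 165. One classical identity is sum_{d | n} phi(d) = n (each k in [1, n] has a unique gcd with n, and among the k's with gcd(k, n) = n/d there are phi(d) of them). So the sum equals 165. We also verify directly:
Divisors of 165: 1, 3, 5, 11, 15, 33, 55, 165.
phi values: 1, 2, 4, 10, 8, 20, 40, 80.
Sum = 165.

165


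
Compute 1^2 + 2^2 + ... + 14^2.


This power sum has a closed form given by Faulhaber's formula
sum_{k=1}^{m} k^p = (1 / (p + 1)) * sum_{j=0}^{p} C(p + 1, j) B_j m^(p + 1 - j),
but for small m direct computation is fastest:
1 + 4 + 9 + 16 + 25 + 36 + 49 + 64 + 81 + 100 + 121 + 144 + 169 + 196 = 1015.

1015


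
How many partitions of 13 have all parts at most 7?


Using the generating function (1-x)^(-1)(1-x^2)^(-1)...(1-x^7)^(-1),
the coefficient of x^13 counts these restricted partitions.
Result = 82

82


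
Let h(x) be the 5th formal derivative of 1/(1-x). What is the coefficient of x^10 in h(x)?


Differentiating 5 times: d^5/dx^5 [1/(1-x)] = 5!/(1-x)^6.
The expansion 1/(1-x)^6 = sum_{k>=0} C(k+5, 5) x^k, so the coefficient of x^n in 5!/(1-x)^6 is 5! * C(n+5, 5).
For n = 10: 120 * C(15, 5) = 120 * 3003 = 360360

360360


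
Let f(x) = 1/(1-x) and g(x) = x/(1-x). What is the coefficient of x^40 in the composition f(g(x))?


First simplify the composition: f(g(x)) = 1/(1 - x/(1-x)) = (1-x)/((1-x) - x) = (1-x)/(1-2x).
Now extract the coefficient. Write (1-x)/(1-2x) = 1/(1-2x) - x/(1-2x).
The coefficient of x^n in 1/(1-2x) is 2^n, and in x/(1-2x) is 2^(n-1) (for n >= 1).
So the coefficient of x^40 is 2^40 - 2^39 = 1099511627776 - 549755813888 = 549755813888.

549755813888


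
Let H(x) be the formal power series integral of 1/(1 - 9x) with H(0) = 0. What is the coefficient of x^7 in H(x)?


1/(1 - 9x) = sum_{k>=0} 9^k x^k. Integrating termwise with H(0) = 0:
H(x) = sum_{k>=0} 9^k x^(k+1) / (k+1) = sum_{m>=1} 9^(m-1) x^m / m.
For m = 7: 9^6/7 = 531441/7 = 531441/7.

531441/7


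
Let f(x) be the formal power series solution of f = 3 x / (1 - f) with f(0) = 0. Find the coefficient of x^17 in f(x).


Apply Lagrange inversion: f = 3 x * phi(f) with phi(t) = 1/(1 - t), so
[x^n] f = 3^n * (1/n) [t^(n-1)] phi(t)^n = 3^n * (1/n) [t^(n-1)] (1 - t)^(-n) = 3^n * (1/n) C(2n - 2, n - 1) = 3^n * C_{n-1}.
For n = 17: C_16 = C(32, 16) / 17 = 601080390/17 = 35357670.
With the 3^17 = 129140163 factor, the coefficient is 129140163 * 35357670 = 4566095267100210.

4566095267100210


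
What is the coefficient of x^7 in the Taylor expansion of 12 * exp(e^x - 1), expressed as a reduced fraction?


exp(e^x - 1) = sum_{k>=0} Bell_k x^k / k!, where Bell_k is the k-th Bell number.
So the coefficient of x^7 is 12 * Bell_7 / 7!.
Computing: Bell_7 = 877 and 7! = 5040, giving
12 * 877/5040 = 877/420.

877/420


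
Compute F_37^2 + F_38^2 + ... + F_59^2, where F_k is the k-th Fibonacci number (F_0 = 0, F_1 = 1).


There is a standard identity sum_{k=0}^{N} F_k^2 = F_N * F_{N+1} (proved inductively from the telescoping relation F_k^2 = F_k F_{k+1} - F_{k-1} F_k). Then
sum_{k=37}^{59} F_k^2 = F_59 F_60 - F_36 F_37.
Computing: F_59 = 956722026041, F_60 = 1548008755920, F_36 = 14930352, F_37 = 24157817.
Sum = 956722026041 * 1548008755920 - 14930352 * 24157817 = 1481014072932305541551136.

1481014072932305541551136


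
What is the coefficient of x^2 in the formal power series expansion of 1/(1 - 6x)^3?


The general identity 1/(1 - c x)^r = sum_{k>=0} c^k C(k + r - 1, r - 1) x^k follows by substituting y = c x into 1/(1 - y)^r = sum_{k>=0} C(k + r - 1, r - 1) y^k.
For c = 6, r = 3, k = 2:
6^2 * C(4, 2) = 36 * 6 = 216.

216


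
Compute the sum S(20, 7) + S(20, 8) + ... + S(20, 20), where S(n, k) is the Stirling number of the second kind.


By definition, S(n, k) counts partitions of an n-set into exactly k nonempty blocks.
Computing row n = 20 for k = 7..20:
S(20, k): 11143554045652, 15170932662679, 12011282644725, 5917584964655, 1900842429486, 411016633391, 61068660380, 6302524580, 452329200, 22350954, 741285, 15675, 190, 1
Sum = 46623060002853.

46623060002853


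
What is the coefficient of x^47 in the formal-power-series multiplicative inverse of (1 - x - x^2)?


Let the inverse be f(x) = sum_{k>=0} a_k x^k. From f(x) * (1 - x - x^2) = 1 and matching coefficients:
 x^0: a_0 = 1.
 x^1: a_1 - a_0 = 0, so a_1 = 1.
 x^k (k >= 2): a_k - a_{k-1} - a_{k-2} = 0, i.e. a_k = a_{k-1} + a_{k-2}.
This is the Fibonacci-type recurrence shifted so that a_0 = a_1 = 1.
Iterating: a_0=1, a_1=1, a_2=2, a_3=3, a_4=5, a_5=8, a_6=13, a_7=21, a_8=34, a_9=55, ...
a_47 = 4807526976.

4807526976


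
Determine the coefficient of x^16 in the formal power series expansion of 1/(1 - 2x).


The geometric series identity gives 1/(1 - c x) = sum_{k>=0} c^k x^k, so the coefficient of x^k is c^k.
Here c = 2 and k = 16.
Computing: 2^16 = 65536

65536


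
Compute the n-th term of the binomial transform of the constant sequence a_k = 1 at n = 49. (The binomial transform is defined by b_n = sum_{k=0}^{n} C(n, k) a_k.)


With a_k = 1 for all k, b_n = sum_{k=0}^{n} C(n, k) = 2^n by the binomial theorem.
For n = 49: 2^49 = 562949953421312.

562949953421312


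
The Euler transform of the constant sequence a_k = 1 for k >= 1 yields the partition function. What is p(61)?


The Euler transform converts the sequence a_k = 1 into the number of integer partitions.
Using the recurrence or dynamic programming:
p(61) = 1121505

1121505


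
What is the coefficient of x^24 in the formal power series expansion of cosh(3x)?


The Maclaurin series is cosh(t) = sum_{m>=0} t^(2m) / (2m)!, so substituting t = 3x, only even powers of x are nonzero, with coefficient of x^(2m) equal to 3^(2m) / (2m)!.
For x^24 the coefficient is 3^24/24! = 282429536481/620448401733239439360000 = 4782969/10507348163952640000.

4782969/10507348163952640000


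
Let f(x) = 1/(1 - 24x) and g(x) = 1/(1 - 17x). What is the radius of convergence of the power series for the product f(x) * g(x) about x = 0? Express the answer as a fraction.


The radius of 1/(1 - 24x) is 1/24 (nearest singularity at x = 1/24), and the radius of 1/(1 - 17x) is 1/17.
The product f(x)*g(x) = 1/((1 - 24x)(1 - 17x)) has singularities at both 1/24 and 1/17, so its radius of convergence is the distance to the nearest one:
min(1/24, 1/17) = 1/24.

1/24


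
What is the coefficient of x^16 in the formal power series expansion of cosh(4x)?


The Maclaurin series is cosh(t) = sum_{m>=0} t^(2m) / (2m)!, so substituting t = 4x, only even powers of x are nonzero, with coefficient of x^(2m) equal to 4^(2m) / (2m)!.
For x^16 the coefficient is 4^16/16! = 4294967296/20922789888000 = 131072/638512875.

131072/638512875


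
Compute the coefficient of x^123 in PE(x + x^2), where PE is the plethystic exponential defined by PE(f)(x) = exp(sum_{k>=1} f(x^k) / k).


With f(x) = x + x^2, the exponent is sum_{k>=1} (x^k + x^(2k)) / k = -ln(1 - x) - ln(1 - x^2). Exponentiating:
PE(x + x^2) = 1 / ((1 - x)(1 - x^2)).
This is the generating function for partitions of n into parts of size 1 or 2. The number of 2's can be any j in 0..61, and the rest are 1's, so
[x^123] = floor(123/2) + 1 = 62.

62


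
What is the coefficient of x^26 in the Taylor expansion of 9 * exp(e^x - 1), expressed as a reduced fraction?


exp(e^x - 1) = sum_{k>=0} Bell_k x^k / k!, where Bell_k is the k-th Bell number.
So the coefficient of x^26 is 9 * Bell_26 / 26!.
Computing: Bell_26 = 49631246523618756274 and 26! = 403291461126605635584000000, giving
9 * 49631246523618756274/403291461126605635584000000 = 1459742544812316361/1317945951394136064000000.

1459742544812316361/1317945951394136064000000
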